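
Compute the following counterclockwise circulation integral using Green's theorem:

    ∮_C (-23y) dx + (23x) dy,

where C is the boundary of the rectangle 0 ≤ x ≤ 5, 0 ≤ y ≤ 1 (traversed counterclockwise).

Green's theorem converts the closed line integral into a double integral over the enclosed region D:

    ∮_C P dx + Q dy = ∬_D (∂Q/∂x - ∂P/∂y) dA.

Here P = -23y, Q = 23x, so

    ∂Q/∂x = 23,    ∂P/∂y = -23,
    ∂Q/∂x - ∂P/∂y = 46.

D is the region 0 ≤ x ≤ 5, 0 ≤ y ≤ 1. Evaluating the double integral:

    ∬_D (46) dA = ∫_0^{5} ∫_0^{1} (46) dy dx.

Inner (y from 0 to 1): 46.
Outer (x from 0 to 5): 230.

Therefore ∮_C P dx + Q dy = 230.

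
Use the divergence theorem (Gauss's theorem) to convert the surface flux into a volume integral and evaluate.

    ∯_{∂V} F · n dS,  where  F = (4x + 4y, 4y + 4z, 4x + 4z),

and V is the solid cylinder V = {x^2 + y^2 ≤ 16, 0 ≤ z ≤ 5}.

By the divergence theorem,

    ∯_{∂V} F · n dS = ∭_V (∇ · F) dV.

Compute the divergence:
    ∇ · F = ∂F_x/∂x + ∂F_y/∂y + ∂F_z/∂z = 4 + 4 + 4 = 12.

In cylindrical coordinates, x = r cos(θ), y = r sin(θ), z = z, dV = r dr dθ dz, with 0 ≤ r ≤ 4, 0 ≤ θ ≤ 2π, 0 ≤ z ≤ 5.

The integrand, after substitution and multiplying by the volume element, becomes (12) · r, so

    ∭_V (∇·F) dV = ∫_0^{2π} ∫_0^{4} ∫_0^{5} (12) · r dz dr dθ.

Inner (z from 0 to 5): 60r.
Middle (r from 0 to 4): 480.
Outer (θ from 0 to 2π): 960π.

Therefore ∯_{∂V} F · n dS = 960π.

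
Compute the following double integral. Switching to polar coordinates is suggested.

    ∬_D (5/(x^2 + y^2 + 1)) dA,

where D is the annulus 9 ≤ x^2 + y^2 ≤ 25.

The region D is 3 ≤ r ≤ 5, 0 ≤ θ ≤ 2π in polar coordinates, where x = r cos(θ), y = r sin(θ), and dA = r dr dθ.

Under the substitution, the integrand becomes 5/(r^2 + 1), so

    ∬_D (5/(x^2 + y^2 + 1)) dA = ∫_{0}^{2π} ∫_{3}^{5} (5/(r^2 + 1)) · r dr dθ.

Inner integral (in r): ∫_{3}^{5} (5/(r^2 + 1)) · r dr = log(169sqrt(65)/125).

Outer integral (in θ): ∫_{0}^{2π} (log(169sqrt(65)/125)) dθ = log((169sqrt(65)/125)^(2π)).

Therefore ∬_D (5/(x^2 + y^2 + 1)) dA = log((169sqrt(65)/125)^(2π)).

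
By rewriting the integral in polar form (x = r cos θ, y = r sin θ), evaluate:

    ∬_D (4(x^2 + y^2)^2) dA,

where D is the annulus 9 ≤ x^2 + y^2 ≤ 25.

The region D is 3 ≤ r ≤ 5, 0 ≤ θ ≤ 2π in polar coordinates, where x = r cos(θ), y = r sin(θ), and dA = r dr dθ.

Under the substitution, the integrand becomes 4r^4, so

    ∬_D (4(x^2 + y^2)^2) dA = ∫_{0}^{2π} ∫_{3}^{5} (4r^4) · r dr dθ.

Inner integral (in r): ∫_{3}^{5} (4r^4) · r dr = 29792/3.

Outer integral (in θ): ∫_{0}^{2π} (29792/3) dθ = 59584π/3.

Therefore ∬_D (4(x^2 + y^2)^2) dA = 59584π/3.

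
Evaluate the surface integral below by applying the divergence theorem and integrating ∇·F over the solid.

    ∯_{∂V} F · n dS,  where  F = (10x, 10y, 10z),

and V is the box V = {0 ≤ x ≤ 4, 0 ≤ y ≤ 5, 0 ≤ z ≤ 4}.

By the divergence theorem,

    ∯_{∂V} F · n dS = ∭_V (∇ · F) dV.

Compute the divergence:
    ∇ · F = ∂F_x/∂x + ∂F_y/∂y + ∂F_z/∂z = 10 + 10 + 10 = 30.

V is a rectangular box, so dV = dx dy dz with 0 ≤ x ≤ 4, 0 ≤ y ≤ 5, 0 ≤ z ≤ 4.

Integrate (30) over V as an iterated integral:

    ∭_V (∇·F) dV = ∫_0^{4} ∫_0^{5} ∫_0^{4} (30) dz dy dx.

Inner (z from 0 to 4): 120.
Middle (y from 0 to 5): 600.
Outer (x from 0 to 4): 2400.

Therefore ∯_{∂V} F · n dS = 2400.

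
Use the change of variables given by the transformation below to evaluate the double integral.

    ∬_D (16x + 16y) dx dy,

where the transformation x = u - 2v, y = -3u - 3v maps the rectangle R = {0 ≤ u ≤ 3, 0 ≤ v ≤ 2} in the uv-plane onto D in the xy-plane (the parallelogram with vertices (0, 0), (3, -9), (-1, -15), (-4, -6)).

Compute the Jacobian determinant of (x, y) with respect to (u, v):

    ∂(x,y)/∂(u,v) = | 1  -2 | = (1)(-3) - (-2)(-3) = -9.
                   | -3  -3 |

Its absolute value is |J| = 9 (the area scaling factor).

Substituting x = u - 2v, y = -3u - 3v into the integrand,

    16x + 16y → -32u - 80v,

so the integral becomes

    ∬_R (-32u - 80v) · |J| du dv = ∫_0^3 ∫_0^2 (-288u - 720v) dv du.

Inner (v): -576u - 1440.
Outer (u): -6912.

Therefore ∬_D (16x + 16y) dx dy = -6912.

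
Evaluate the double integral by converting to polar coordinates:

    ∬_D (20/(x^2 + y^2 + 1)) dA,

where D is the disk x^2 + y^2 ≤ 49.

The region D is 0 ≤ r ≤ 7, 0 ≤ θ ≤ 2π in polar coordinates, where x = r cos(θ), y = r sin(θ), and dA = r dr dθ.

Under the substitution, the integrand becomes 20/(r^2 + 1), so

    ∬_D (20/(x^2 + y^2 + 1)) dA = ∫_{0}^{2π} ∫_{0}^{7} (20/(r^2 + 1)) · r dr dθ.

Inner integral (in r): ∫_{0}^{7} (20/(r^2 + 1)) · r dr = log(97656250000000000).

Outer integral (in θ): ∫_{0}^{2π} (log(97656250000000000)) dθ = 20π log(50).

Therefore ∬_D (20/(x^2 + y^2 + 1)) dA = 20π log(50).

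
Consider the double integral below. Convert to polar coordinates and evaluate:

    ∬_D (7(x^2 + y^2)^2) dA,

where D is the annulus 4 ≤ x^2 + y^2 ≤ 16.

The region D is 2 ≤ r ≤ 4, 0 ≤ θ ≤ 2π in polar coordinates, where x = r cos(θ), y = r sin(θ), and dA = r dr dθ.

Under the substitution, the integrand becomes 7r^4, so

    ∬_D (7(x^2 + y^2)^2) dA = ∫_{0}^{2π} ∫_{2}^{4} (7r^4) · r dr dθ.

Inner integral (in r): ∫_{2}^{4} (7r^4) · r dr = 4704.

Outer integral (in θ): ∫_{0}^{2π} (4704) dθ = 9408π.

Therefore ∬_D (7(x^2 + y^2)^2) dA = 9408π.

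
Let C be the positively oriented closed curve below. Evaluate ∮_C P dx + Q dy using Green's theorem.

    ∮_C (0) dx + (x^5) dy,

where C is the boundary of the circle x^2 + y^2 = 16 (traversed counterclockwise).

Green's theorem converts the closed line integral into a double integral over the enclosed region D:

    ∮_C P dx + Q dy = ∬_D (∂Q/∂x - ∂P/∂y) dA.

Here P = 0, Q = x^5, so

    ∂Q/∂x = 5x^4,    ∂P/∂y = 0,
    ∂Q/∂x - ∂P/∂y = 5x^4.

D is the region x^2 + y^2 ≤ 16. Evaluating the double integral:

In polar coordinates (x = r cos θ, y = r sin θ, dA = r dr dθ) the integrand becomes 5r^4cos(θ)^4, so

    ∬_D (5x^4) dA = ∫_0^{2π} ∫_0^{4} (5r^4cos(θ)^4) · r dr dθ.

Inner (r from 0 to 4): 10240cos(θ)^4/3.
Outer (θ from 0 to 2π): 2560π.

Therefore ∮_C P dx + Q dy = 2560π.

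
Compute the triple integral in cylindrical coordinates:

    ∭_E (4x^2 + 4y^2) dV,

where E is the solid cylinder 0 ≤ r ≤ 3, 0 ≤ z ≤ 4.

In cylindrical coordinates, x = r cos(θ), y = r sin(θ), z = z, and dV = r dr dθ dz.

The integrand becomes 4r^2, so

    ∭_E (4x^2 + 4y^2) dV = ∫_{0}^{2π} ∫_{0}^{3} ∫_{0}^{4} (4r^2) · r dz dr dθ.

Inner (z): 16r^3.
Middle (r from 0 to 3): 324.
Outer (θ): 648π.

Therefore the triple integral equals 648π.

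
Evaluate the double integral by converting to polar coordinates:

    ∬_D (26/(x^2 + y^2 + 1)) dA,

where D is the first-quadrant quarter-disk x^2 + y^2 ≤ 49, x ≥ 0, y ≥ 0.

The region D is 0 ≤ r ≤ 7, 0 ≤ θ ≤ π/2 in polar coordinates, where x = r cos(θ), y = r sin(θ), and dA = r dr dθ.

Under the substitution, the integrand becomes 26/(r^2 + 1), so

    ∬_D (26/(x^2 + y^2 + 1)) dA = ∫_{0}^{π/2} ∫_{0}^{7} (26/(r^2 + 1)) · r dr dθ.

Inner integral (in r): ∫_{0}^{7} (26/(r^2 + 1)) · r dr = log(12207031250000000000000).

Outer integral (in θ): ∫_{0}^{π/2} (log(12207031250000000000000)) dθ = log(12207031250000000000000^(π/2)).

Therefore ∬_D (26/(x^2 + y^2 + 1)) dA = log(12207031250000000000000^(π/2)).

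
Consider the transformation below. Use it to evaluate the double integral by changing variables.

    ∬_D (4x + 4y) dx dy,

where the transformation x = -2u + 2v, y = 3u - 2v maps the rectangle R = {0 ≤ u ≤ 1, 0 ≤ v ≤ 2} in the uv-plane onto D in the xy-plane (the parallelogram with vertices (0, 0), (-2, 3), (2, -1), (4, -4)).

Compute the Jacobian determinant of (x, y) with respect to (u, v):

    ∂(x,y)/∂(u,v) = | -2  2 | = (-2)(-2) - (2)(3) = -2.
                   | 3  -2 |

Its absolute value is |J| = 2 (the area scaling factor).

Substituting x = -2u + 2v, y = 3u - 2v into the integrand,

    4x + 4y → 4u,

so the integral becomes

    ∬_R (4u) · |J| du dv = ∫_0^1 ∫_0^2 (8u) dv du.

Inner (v): 16u.
Outer (u): 8.

Therefore ∬_D (4x + 4y) dx dy = 8.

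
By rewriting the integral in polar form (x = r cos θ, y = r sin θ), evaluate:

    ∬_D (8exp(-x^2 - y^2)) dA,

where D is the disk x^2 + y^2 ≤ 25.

The region D is 0 ≤ r ≤ 5, 0 ≤ θ ≤ 2π in polar coordinates, where x = r cos(θ), y = r sin(θ), and dA = r dr dθ.

Under the substitution, the integrand becomes 8exp(-r^2), so

    ∬_D (8exp(-x^2 - y^2)) dA = ∫_{0}^{2π} ∫_{0}^{5} (8exp(-r^2)) · r dr dθ.

Inner integral (in r): ∫_{0}^{5} (8exp(-r^2)) · r dr = 4 - 4exp(-25).

Outer integral (in θ): ∫_{0}^{2π} (4 - 4exp(-25)) dθ = -8π exp(-25) + 8π.

Therefore ∬_D (8exp(-x^2 - y^2)) dA = -8π exp(-25) + 8π.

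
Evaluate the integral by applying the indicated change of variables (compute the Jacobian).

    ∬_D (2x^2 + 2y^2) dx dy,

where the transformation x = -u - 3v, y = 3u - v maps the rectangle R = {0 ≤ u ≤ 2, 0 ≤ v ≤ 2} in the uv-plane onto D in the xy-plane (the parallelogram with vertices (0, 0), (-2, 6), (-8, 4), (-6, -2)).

Compute the Jacobian determinant of (x, y) with respect to (u, v):

    ∂(x,y)/∂(u,v) = | -1  -3 | = (-1)(-1) - (-3)(3) = 10.
                   | 3  -1 |

Its absolute value is |J| = 10 (the area scaling factor).

Substituting x = -u - 3v, y = 3u - v into the integrand,

    2x^2 + 2y^2 → 20u^2 + 20v^2,

so the integral becomes

    ∬_R (20u^2 + 20v^2) · |J| du dv = ∫_0^2 ∫_0^2 (200u^2 + 200v^2) dv du.

Inner (v): 400u^2 + 1600/3.
Outer (u): 6400/3.

Therefore ∬_D (2x^2 + 2y^2) dx dy = 6400/3.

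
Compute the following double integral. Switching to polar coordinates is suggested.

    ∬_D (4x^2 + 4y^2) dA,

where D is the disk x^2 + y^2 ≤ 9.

The region D is 0 ≤ r ≤ 3, 0 ≤ θ ≤ 2π in polar coordinates, where x = r cos(θ), y = r sin(θ), and dA = r dr dθ.

Under the substitution, the integrand becomes 4r^2, so

    ∬_D (4x^2 + 4y^2) dA = ∫_{0}^{2π} ∫_{0}^{3} (4r^2) · r dr dθ.

Inner integral (in r): ∫_{0}^{3} (4r^2) · r dr = 81.

Outer integral (in θ): ∫_{0}^{2π} (81) dθ = 162π.

Therefore ∬_D (4x^2 + 4y^2) dA = 162π.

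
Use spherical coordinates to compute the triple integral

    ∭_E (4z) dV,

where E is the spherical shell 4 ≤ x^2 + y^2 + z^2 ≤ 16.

In spherical coordinates, x = ρ sin(φ) cos(θ), y = ρ sin(φ) sin(θ), z = ρ cos(φ), and dV = ρ^2 sin(φ) dρ dφ dθ.

The integrand becomes 4ρ cos(φ), so

    ∭_E (4z) dV = ∫_{0}^{2π} ∫_{0}^{π} ∫_{2}^{4} (4ρ cos(φ)) · ρ^2 sin(φ) dρ dφ dθ.

Inner (ρ): 120sin(2φ).
Middle (φ): 0.
Outer (θ): 0.

Therefore the triple integral equals 0.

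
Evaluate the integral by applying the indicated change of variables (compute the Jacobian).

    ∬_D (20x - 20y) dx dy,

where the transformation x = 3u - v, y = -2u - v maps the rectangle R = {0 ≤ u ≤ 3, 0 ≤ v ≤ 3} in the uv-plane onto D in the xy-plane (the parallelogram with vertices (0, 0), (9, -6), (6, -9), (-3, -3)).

Compute the Jacobian determinant of (x, y) with respect to (u, v):

    ∂(x,y)/∂(u,v) = | 3  -1 | = (3)(-1) - (-1)(-2) = -5.
                   | -2  -1 |

Its absolute value is |J| = 5 (the area scaling factor).

Substituting x = 3u - v, y = -2u - v into the integrand,

    20x - 20y → 100u,

so the integral becomes

    ∬_R (100u) · |J| du dv = ∫_0^3 ∫_0^3 (500u) dv du.

Inner (v): 1500u.
Outer (u): 6750.

Therefore ∬_D (20x - 20y) dx dy = 6750.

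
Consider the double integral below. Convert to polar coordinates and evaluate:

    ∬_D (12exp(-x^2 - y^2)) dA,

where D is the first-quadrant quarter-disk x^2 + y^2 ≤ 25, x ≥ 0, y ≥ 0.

The region D is 0 ≤ r ≤ 5, 0 ≤ θ ≤ π/2 in polar coordinates, where x = r cos(θ), y = r sin(θ), and dA = r dr dθ.

Under the substitution, the integrand becomes 12exp(-r^2), so

    ∬_D (12exp(-x^2 - y^2)) dA = ∫_{0}^{π/2} ∫_{0}^{5} (12exp(-r^2)) · r dr dθ.

Inner integral (in r): ∫_{0}^{5} (12exp(-r^2)) · r dr = 6 - 6exp(-25).

Outer integral (in θ): ∫_{0}^{π/2} (6 - 6exp(-25)) dθ = -3π exp(-25) + 3π.

Therefore ∬_D (12exp(-x^2 - y^2)) dA = -3π exp(-25) + 3π.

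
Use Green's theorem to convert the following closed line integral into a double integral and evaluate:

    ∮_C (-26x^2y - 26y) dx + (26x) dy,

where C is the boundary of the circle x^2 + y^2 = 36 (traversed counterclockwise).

Green's theorem converts the closed line integral into a double integral over the enclosed region D:

    ∮_C P dx + Q dy = ∬_D (∂Q/∂x - ∂P/∂y) dA.

Here P = -26x^2y - 26y, Q = 26x, so

    ∂Q/∂x = 26,    ∂P/∂y = -26x^2 - 26,
    ∂Q/∂x - ∂P/∂y = 26x^2 + 52.

D is the region x^2 + y^2 ≤ 36. Evaluating the double integral:

In polar coordinates (x = r cos θ, y = r sin θ, dA = r dr dθ) the integrand becomes 26r^2cos(θ)^2 + 52, so

    ∬_D (26x^2 + 52) dA = ∫_0^{2π} ∫_0^{6} (26r^2cos(θ)^2 + 52) · r dr dθ.

Inner (r from 0 to 6): 8424cos(θ)^2 + 936.
Outer (θ from 0 to 2π): 10296π.

Therefore ∮_C P dx + Q dy = 10296π.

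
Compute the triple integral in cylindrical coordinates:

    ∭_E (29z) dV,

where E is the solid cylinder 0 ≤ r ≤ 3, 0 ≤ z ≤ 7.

In cylindrical coordinates, x = r cos(θ), y = r sin(θ), z = z, and dV = r dr dθ dz.

The integrand becomes 29z, so

    ∭_E (29z) dV = ∫_{0}^{2π} ∫_{0}^{3} ∫_{0}^{7} (29z) · r dz dr dθ.

Inner (z): 1421r/2.
Middle (r from 0 to 3): 12789/4.
Outer (θ): 12789π/2.

Therefore the triple integral equals 12789π/2.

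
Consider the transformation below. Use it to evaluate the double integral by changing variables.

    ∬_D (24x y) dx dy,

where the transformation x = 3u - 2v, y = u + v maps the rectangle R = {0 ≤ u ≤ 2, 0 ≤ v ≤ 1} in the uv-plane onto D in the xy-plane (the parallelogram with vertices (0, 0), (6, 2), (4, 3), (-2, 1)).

Compute the Jacobian determinant of (x, y) with respect to (u, v):

    ∂(x,y)/∂(u,v) = | 3  -2 | = (3)(1) - (-2)(1) = 5.
                   | 1  1 |

Its absolute value is |J| = 5 (the area scaling factor).

Substituting x = 3u - 2v, y = u + v into the integrand,

    24x y → 72u^2 + 24u v - 48v^2,

so the integral becomes

    ∬_R (72u^2 + 24u v - 48v^2) · |J| du dv = ∫_0^2 ∫_0^1 (360u^2 + 120u v - 240v^2) dv du.

Inner (v): 360u^2 + 60u - 80.
Outer (u): 920.

Therefore ∬_D (24x y) dx dy = 920.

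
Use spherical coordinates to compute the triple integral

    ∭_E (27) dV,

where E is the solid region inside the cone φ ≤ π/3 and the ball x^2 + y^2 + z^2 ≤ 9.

In spherical coordinates, x = ρ sin(φ) cos(θ), y = ρ sin(φ) sin(θ), z = ρ cos(φ), and dV = ρ^2 sin(φ) dρ dφ dθ.

The integrand becomes 27, so

    ∭_E (27) dV = ∫_{0}^{2π} ∫_{0}^{π/3} ∫_{0}^{3} (27) · ρ^2 sin(φ) dρ dφ dθ.

Inner (ρ): 243sin(φ).
Middle (φ): 243/2.
Outer (θ): 243π.

Therefore the triple integral equals 243π.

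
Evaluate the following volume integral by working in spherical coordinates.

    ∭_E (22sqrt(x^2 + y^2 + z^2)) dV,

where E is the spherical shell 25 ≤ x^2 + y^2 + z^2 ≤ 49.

In spherical coordinates, x = ρ sin(φ) cos(θ), y = ρ sin(φ) sin(θ), z = ρ cos(φ), and dV = ρ^2 sin(φ) dρ dφ dθ.

The integrand becomes 22ρ, so

    ∭_E (22sqrt(x^2 + y^2 + z^2)) dV = ∫_{0}^{2π} ∫_{0}^{π} ∫_{5}^{7} (22ρ) · ρ^2 sin(φ) dρ dφ dθ.

Inner (ρ): 9768sin(φ).
Middle (φ): 19536.
Outer (θ): 39072π.

Therefore the triple integral equals 39072π.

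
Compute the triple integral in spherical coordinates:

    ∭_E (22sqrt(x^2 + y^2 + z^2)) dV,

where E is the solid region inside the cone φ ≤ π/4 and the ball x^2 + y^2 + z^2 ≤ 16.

In spherical coordinates, x = ρ sin(φ) cos(θ), y = ρ sin(φ) sin(θ), z = ρ cos(φ), and dV = ρ^2 sin(φ) dρ dφ dθ.

The integrand becomes 22ρ, so

    ∭_E (22sqrt(x^2 + y^2 + z^2)) dV = ∫_{0}^{2π} ∫_{0}^{π/4} ∫_{0}^{4} (22ρ) · ρ^2 sin(φ) dρ dφ dθ.

Inner (ρ): 1408sin(φ).
Middle (φ): 1408 - 704sqrt(2).
Outer (θ): 1408π (2 - sqrt(2)).

Therefore the triple integral equals 1408π (2 - sqrt(2)).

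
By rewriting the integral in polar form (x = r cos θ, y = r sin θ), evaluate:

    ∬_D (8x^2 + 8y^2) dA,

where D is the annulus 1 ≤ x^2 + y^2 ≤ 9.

The region D is 1 ≤ r ≤ 3, 0 ≤ θ ≤ 2π in polar coordinates, where x = r cos(θ), y = r sin(θ), and dA = r dr dθ.

Under the substitution, the integrand becomes 8r^2, so

    ∬_D (8x^2 + 8y^2) dA = ∫_{0}^{2π} ∫_{1}^{3} (8r^2) · r dr dθ.

Inner integral (in r): ∫_{1}^{3} (8r^2) · r dr = 160.

Outer integral (in θ): ∫_{0}^{2π} (160) dθ = 320π.

Therefore ∬_D (8x^2 + 8y^2) dA = 320π.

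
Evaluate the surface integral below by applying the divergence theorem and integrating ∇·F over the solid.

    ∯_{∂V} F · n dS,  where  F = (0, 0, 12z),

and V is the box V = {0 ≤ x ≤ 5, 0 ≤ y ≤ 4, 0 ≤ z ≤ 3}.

By the divergence theorem,

    ∯_{∂V} F · n dS = ∭_V (∇ · F) dV.

Compute the divergence:
    ∇ · F = ∂F_x/∂x + ∂F_y/∂y + ∂F_z/∂z = 0 + 0 + 12 = 12.

V is a rectangular box, so dV = dx dy dz with 0 ≤ x ≤ 5, 0 ≤ y ≤ 4, 0 ≤ z ≤ 3.

Integrate (12) over V as an iterated integral:

    ∭_V (∇·F) dV = ∫_0^{5} ∫_0^{4} ∫_0^{3} (12) dz dy dx.

Inner (z from 0 to 3): 36.
Middle (y from 0 to 4): 144.
Outer (x from 0 to 5): 720.

Therefore ∯_{∂V} F · n dS = 720.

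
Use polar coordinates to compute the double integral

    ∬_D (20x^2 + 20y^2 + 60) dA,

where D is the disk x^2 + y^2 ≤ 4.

The region D is 0 ≤ r ≤ 2, 0 ≤ θ ≤ 2π in polar coordinates, where x = r cos(θ), y = r sin(θ), and dA = r dr dθ.

Under the substitution, the integrand becomes 20r^2 + 60, so

    ∬_D (20x^2 + 20y^2 + 60) dA = ∫_{0}^{2π} ∫_{0}^{2} (20r^2 + 60) · r dr dθ.

Inner integral (in r): ∫_{0}^{2} (20r^2 + 60) · r dr = 200.

Outer integral (in θ): ∫_{0}^{2π} (200) dθ = 400π.

Therefore ∬_D (20x^2 + 20y^2 + 60) dA = 400π.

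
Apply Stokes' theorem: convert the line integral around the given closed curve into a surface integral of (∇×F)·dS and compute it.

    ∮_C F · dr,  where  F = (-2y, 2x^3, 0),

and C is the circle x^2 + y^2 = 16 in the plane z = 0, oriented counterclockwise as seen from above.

Let S be the flat disk x^2 + y^2 ≤ 16 in the plane z = 0, with upward unit normal n̂ = ẑ. By Stokes' theorem,

    ∮_C F · dr = ∬_S (∇ × F) · n̂ dS = ∬_D (curl F)_z dA,

where D is the disk x^2 + y^2 ≤ 16.

Compute the curl of F = (-2y, 2x^3, 0):
    (∇ × F)_x = ∂F_z/∂y - ∂F_y/∂z = 0,
    (∇ × F)_y = ∂F_x/∂z - ∂F_z/∂x = 0,
    (∇ × F)_z = ∂F_y/∂x - ∂F_x/∂y = 6x^2 + 2.

On z = 0, (curl F)_z = 6x^2 + 2.

Convert to polar (x = r cos θ, y = r sin θ, dA = r dr dθ); the integrand becomes 6r^2cos(θ)^2 + 2, so

    ∬_D (curl F)_z dA = ∫_0^{2π} ∫_0^{4} (6r^2cos(θ)^2 + 2) · r dr dθ.

Inner (r from 0 to 4): 384cos(θ)^2 + 16.
Outer (θ from 0 to 2π): 416π.

Therefore ∮_C F · dr = 416π.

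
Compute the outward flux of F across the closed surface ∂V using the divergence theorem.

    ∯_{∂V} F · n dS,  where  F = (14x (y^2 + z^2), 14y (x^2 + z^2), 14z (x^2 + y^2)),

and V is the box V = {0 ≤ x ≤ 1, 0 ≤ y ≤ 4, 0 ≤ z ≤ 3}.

By the divergence theorem,

    ∯_{∂V} F · n dS = ∭_V (∇ · F) dV.

Compute the divergence:
    ∇ · F = ∂F_x/∂x + ∂F_y/∂y + ∂F_z/∂z = 14y^2 + 14z^2 + 14x^2 + 14z^2 + 14x^2 + 14y^2 = 28x^2 + 28y^2 + 28z^2.

V is a rectangular box, so dV = dx dy dz with 0 ≤ x ≤ 1, 0 ≤ y ≤ 4, 0 ≤ z ≤ 3.

Integrate (28x^2 + 28y^2 + 28z^2) over V as an iterated integral:

    ∭_V (∇·F) dV = ∫_0^{1} ∫_0^{4} ∫_0^{3} (28x^2 + 28y^2 + 28z^2) dz dy dx.

Inner (z from 0 to 3): 84x^2 + 84y^2 + 252.
Middle (y from 0 to 4): 336x^2 + 2800.
Outer (x from 0 to 1): 2912.

Therefore ∯_{∂V} F · n dS = 2912.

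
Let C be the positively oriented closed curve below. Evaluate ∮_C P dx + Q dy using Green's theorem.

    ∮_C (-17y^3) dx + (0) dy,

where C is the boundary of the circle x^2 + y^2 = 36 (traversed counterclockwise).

Green's theorem converts the closed line integral into a double integral over the enclosed region D:

    ∮_C P dx + Q dy = ∬_D (∂Q/∂x - ∂P/∂y) dA.

Here P = -17y^3, Q = 0, so

    ∂Q/∂x = 0,    ∂P/∂y = -51y^2,
    ∂Q/∂x - ∂P/∂y = 51y^2.

D is the region x^2 + y^2 ≤ 36. Evaluating the double integral:

In polar coordinates (x = r cos θ, y = r sin θ, dA = r dr dθ) the integrand becomes 51r^2sin(θ)^2, so

    ∬_D (51y^2) dA = ∫_0^{2π} ∫_0^{6} (51r^2sin(θ)^2) · r dr dθ.

Inner (r from 0 to 6): 16524sin(θ)^2.
Outer (θ from 0 to 2π): 16524π.

Therefore ∮_C P dx + Q dy = 16524π.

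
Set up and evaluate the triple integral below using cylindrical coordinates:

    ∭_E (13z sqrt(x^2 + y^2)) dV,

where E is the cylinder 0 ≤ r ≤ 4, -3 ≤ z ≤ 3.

In cylindrical coordinates, x = r cos(θ), y = r sin(θ), z = z, and dV = r dr dθ dz.

The integrand becomes 13r z, so

    ∭_E (13z sqrt(x^2 + y^2)) dV = ∫_{0}^{2π} ∫_{0}^{4} ∫_{-3}^{3} (13r z) · r dz dr dθ.

Inner (z): 0.
Middle (r from 0 to 4): 0.
Outer (θ): 0.

Therefore the triple integral equals 0.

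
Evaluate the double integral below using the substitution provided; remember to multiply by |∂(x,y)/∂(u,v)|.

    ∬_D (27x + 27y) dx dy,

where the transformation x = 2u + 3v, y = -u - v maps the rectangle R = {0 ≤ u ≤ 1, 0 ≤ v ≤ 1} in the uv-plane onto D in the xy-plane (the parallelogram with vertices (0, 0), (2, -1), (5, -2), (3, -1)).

Compute the Jacobian determinant of (x, y) with respect to (u, v):

    ∂(x,y)/∂(u,v) = | 2  3 | = (2)(-1) - (3)(-1) = 1.
                   | -1  -1 |

Its absolute value is |J| = 1 (the area scaling factor).

Substituting x = 2u + 3v, y = -u - v into the integrand,

    27x + 27y → 27u + 54v,

so the integral becomes

    ∬_R (27u + 54v) · |J| du dv = ∫_0^1 ∫_0^1 (27u + 54v) dv du.

Inner (v): 27u + 27.
Outer (u): 81/2.

Therefore ∬_D (27x + 27y) dx dy = 81/2.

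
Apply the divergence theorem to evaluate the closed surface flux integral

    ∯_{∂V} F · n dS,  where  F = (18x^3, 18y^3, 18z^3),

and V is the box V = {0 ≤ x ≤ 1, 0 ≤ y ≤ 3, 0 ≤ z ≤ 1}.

By the divergence theorem,

    ∯_{∂V} F · n dS = ∭_V (∇ · F) dV.

Compute the divergence:
    ∇ · F = ∂F_x/∂x + ∂F_y/∂y + ∂F_z/∂z = 54x^2 + 54y^2 + 54z^2.

V is a rectangular box, so dV = dx dy dz with 0 ≤ x ≤ 1, 0 ≤ y ≤ 3, 0 ≤ z ≤ 1.

Integrate (54x^2 + 54y^2 + 54z^2) over V as an iterated integral:

    ∭_V (∇·F) dV = ∫_0^{1} ∫_0^{3} ∫_0^{1} (54x^2 + 54y^2 + 54z^2) dz dy dx.

Inner (z from 0 to 1): 54x^2 + 54y^2 + 18.
Middle (y from 0 to 3): 162x^2 + 540.
Outer (x from 0 to 1): 594.

Therefore ∯_{∂V} F · n dS = 594.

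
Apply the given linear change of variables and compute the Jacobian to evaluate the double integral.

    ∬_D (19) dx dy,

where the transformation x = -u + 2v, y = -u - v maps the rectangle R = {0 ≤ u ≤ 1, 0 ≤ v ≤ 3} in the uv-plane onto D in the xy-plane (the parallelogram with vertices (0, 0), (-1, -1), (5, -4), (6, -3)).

Compute the Jacobian determinant of (x, y) with respect to (u, v):

    ∂(x,y)/∂(u,v) = | -1  2 | = (-1)(-1) - (2)(-1) = 3.
                   | -1  -1 |

Its absolute value is |J| = 3 (the area scaling factor).

Substituting x = -u + 2v, y = -u - v into the integrand,

    19 → 19,

so the integral becomes

    ∬_R (19) · |J| du dv = ∫_0^1 ∫_0^3 (57) dv du.

Inner (v): 171.
Outer (u): 171.

Therefore ∬_D (19) dx dy = 171.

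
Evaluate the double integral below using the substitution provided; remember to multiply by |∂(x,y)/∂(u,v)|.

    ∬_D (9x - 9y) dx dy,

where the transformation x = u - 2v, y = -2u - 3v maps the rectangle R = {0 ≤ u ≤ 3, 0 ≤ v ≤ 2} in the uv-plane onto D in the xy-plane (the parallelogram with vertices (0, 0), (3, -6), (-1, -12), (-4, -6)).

Compute the Jacobian determinant of (x, y) with respect to (u, v):

    ∂(x,y)/∂(u,v) = | 1  -2 | = (1)(-3) - (-2)(-2) = -7.
                   | -2  -3 |

Its absolute value is |J| = 7 (the area scaling factor).

Substituting x = u - 2v, y = -2u - 3v into the integrand,

    9x - 9y → 27u + 9v,

so the integral becomes

    ∬_R (27u + 9v) · |J| du dv = ∫_0^3 ∫_0^2 (189u + 63v) dv du.

Inner (v): 378u + 126.
Outer (u): 2079.

Therefore ∬_D (9x - 9y) dx dy = 2079.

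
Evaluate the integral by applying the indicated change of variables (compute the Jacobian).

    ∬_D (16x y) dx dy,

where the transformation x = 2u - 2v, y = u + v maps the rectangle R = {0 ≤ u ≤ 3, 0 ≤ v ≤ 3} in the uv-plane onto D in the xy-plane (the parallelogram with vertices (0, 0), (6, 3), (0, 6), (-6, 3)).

Compute the Jacobian determinant of (x, y) with respect to (u, v):

    ∂(x,y)/∂(u,v) = | 2  -2 | = (2)(1) - (-2)(1) = 4.
                   | 1  1 |

Its absolute value is |J| = 4 (the area scaling factor).

Substituting x = 2u - 2v, y = u + v into the integrand,

    16x y → 32u^2 - 32v^2,

so the integral becomes

    ∬_R (32u^2 - 32v^2) · |J| du dv = ∫_0^3 ∫_0^3 (128u^2 - 128v^2) dv du.

Inner (v): 384u^2 - 1152.
Outer (u): 0.

Therefore ∬_D (16x y) dx dy = 0.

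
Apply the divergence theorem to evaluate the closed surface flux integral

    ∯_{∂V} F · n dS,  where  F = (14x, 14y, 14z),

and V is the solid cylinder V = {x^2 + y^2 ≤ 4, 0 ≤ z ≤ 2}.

By the divergence theorem,

    ∯_{∂V} F · n dS = ∭_V (∇ · F) dV.

Compute the divergence:
    ∇ · F = ∂F_x/∂x + ∂F_y/∂y + ∂F_z/∂z = 14 + 14 + 14 = 42.

In cylindrical coordinates, x = r cos(θ), y = r sin(θ), z = z, dV = r dr dθ dz, with 0 ≤ r ≤ 2, 0 ≤ θ ≤ 2π, 0 ≤ z ≤ 2.

The integrand, after substitution and multiplying by the volume element, becomes (42) · r, so

    ∭_V (∇·F) dV = ∫_0^{2π} ∫_0^{2} ∫_0^{2} (42) · r dz dr dθ.

Inner (z from 0 to 2): 84r.
Middle (r from 0 to 2): 168.
Outer (θ from 0 to 2π): 336π.

Therefore ∯_{∂V} F · n dS = 336π.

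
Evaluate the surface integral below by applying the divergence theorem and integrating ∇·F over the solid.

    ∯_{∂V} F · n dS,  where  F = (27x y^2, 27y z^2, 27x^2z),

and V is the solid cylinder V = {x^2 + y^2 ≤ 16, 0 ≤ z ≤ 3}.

By the divergence theorem,

    ∯_{∂V} F · n dS = ∭_V (∇ · F) dV.

Compute the divergence:
    ∇ · F = ∂F_x/∂x + ∂F_y/∂y + ∂F_z/∂z = 27y^2 + 27z^2 + 27x^2 = 27x^2 + 27y^2 + 27z^2.

In cylindrical coordinates, x = r cos(θ), y = r sin(θ), z = z, dV = r dr dθ dz, with 0 ≤ r ≤ 4, 0 ≤ θ ≤ 2π, 0 ≤ z ≤ 3.

The integrand, after substitution and multiplying by the volume element, becomes (27r^2 + 27z^2) · r, so

    ∭_V (∇·F) dV = ∫_0^{2π} ∫_0^{4} ∫_0^{3} (27r^2 + 27z^2) · r dz dr dθ.

Inner (z from 0 to 3): 81r (r^2 + 3).
Middle (r from 0 to 4): 7128.
Outer (θ from 0 to 2π): 14256π.

Therefore ∯_{∂V} F · n dS = 14256π.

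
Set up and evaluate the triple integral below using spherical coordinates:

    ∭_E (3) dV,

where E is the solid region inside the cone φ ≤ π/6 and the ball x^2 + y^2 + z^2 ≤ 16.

In spherical coordinates, x = ρ sin(φ) cos(θ), y = ρ sin(φ) sin(θ), z = ρ cos(φ), and dV = ρ^2 sin(φ) dρ dφ dθ.

The integrand becomes 3, so

    ∭_E (3) dV = ∫_{0}^{2π} ∫_{0}^{π/6} ∫_{0}^{4} (3) · ρ^2 sin(φ) dρ dφ dθ.

Inner (ρ): 64sin(φ).
Middle (φ): 64 - 32sqrt(3).
Outer (θ): 64π (2 - sqrt(3)).

Therefore the triple integral equals 64π (2 - sqrt(3)).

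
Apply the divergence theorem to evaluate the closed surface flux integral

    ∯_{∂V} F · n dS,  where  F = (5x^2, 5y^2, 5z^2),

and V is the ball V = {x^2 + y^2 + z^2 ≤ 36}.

By the divergence theorem,

    ∯_{∂V} F · n dS = ∭_V (∇ · F) dV.

Compute the divergence:
    ∇ · F = ∂F_x/∂x + ∂F_y/∂y + ∂F_z/∂z = 10x + 10y + 10z.

In spherical coordinates, x = ρ sin(φ) cos(θ), y = ρ sin(φ) sin(θ), z = ρ cos(φ), dV = ρ^2 sin(φ) dρ dφ dθ, with 0 ≤ ρ ≤ 6, 0 ≤ φ ≤ π, 0 ≤ θ ≤ 2π.

The integrand, after substitution and multiplying by the volume element, becomes (10ρ (sqrt(2)sin(φ)sin(θ + π/4) + cos(φ))) · ρ^2 sin(φ), so

    ∭_V (∇·F) dV = ∫_0^{2π} ∫_0^{π} ∫_0^{6} (10ρ (sqrt(2)sin(φ)sin(θ + π/4) + cos(φ))) · ρ^2 sin(φ) dρ dφ dθ.

Inner (ρ from 0 to 6): 3240(sqrt(2)sin(φ)sin(θ + π/4) + cos(φ))sin(φ).
Middle (φ from 0 to π): 1620sqrt(2)π sin(θ + π/4).
Outer (θ from 0 to 2π): 0.

Therefore ∯_{∂V} F · n dS = 0.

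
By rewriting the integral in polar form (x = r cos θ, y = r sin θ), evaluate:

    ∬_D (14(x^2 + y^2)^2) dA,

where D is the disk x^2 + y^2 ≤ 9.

The region D is 0 ≤ r ≤ 3, 0 ≤ θ ≤ 2π in polar coordinates, where x = r cos(θ), y = r sin(θ), and dA = r dr dθ.

Under the substitution, the integrand becomes 14r^4, so

    ∬_D (14(x^2 + y^2)^2) dA = ∫_{0}^{2π} ∫_{0}^{3} (14r^4) · r dr dθ.

Inner integral (in r): ∫_{0}^{3} (14r^4) · r dr = 1701.

Outer integral (in θ): ∫_{0}^{2π} (1701) dθ = 3402π.

Therefore ∬_D (14(x^2 + y^2)^2) dA = 3402π.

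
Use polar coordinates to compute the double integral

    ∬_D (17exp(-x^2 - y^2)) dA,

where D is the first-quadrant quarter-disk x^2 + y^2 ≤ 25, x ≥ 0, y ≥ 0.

The region D is 0 ≤ r ≤ 5, 0 ≤ θ ≤ π/2 in polar coordinates, where x = r cos(θ), y = r sin(θ), and dA = r dr dθ.

Under the substitution, the integrand becomes 17exp(-r^2), so

    ∬_D (17exp(-x^2 - y^2)) dA = ∫_{0}^{π/2} ∫_{0}^{5} (17exp(-r^2)) · r dr dθ.

Inner integral (in r): ∫_{0}^{5} (17exp(-r^2)) · r dr = 17/2 - 17exp(-25)/2.

Outer integral (in θ): ∫_{0}^{π/2} (17/2 - 17exp(-25)/2) dθ = -17π (1 - exp(25))exp(-25)/4.

Therefore ∬_D (17exp(-x^2 - y^2)) dA = -17π (1 - exp(25))exp(-25)/4.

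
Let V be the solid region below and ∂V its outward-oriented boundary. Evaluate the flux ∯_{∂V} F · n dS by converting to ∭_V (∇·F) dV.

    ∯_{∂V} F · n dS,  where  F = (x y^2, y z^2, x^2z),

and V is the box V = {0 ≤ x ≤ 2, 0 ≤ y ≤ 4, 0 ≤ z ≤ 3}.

By the divergence theorem,

    ∯_{∂V} F · n dS = ∭_V (∇ · F) dV.

Compute the divergence:
    ∇ · F = ∂F_x/∂x + ∂F_y/∂y + ∂F_z/∂z = y^2 + z^2 + x^2 = x^2 + y^2 + z^2.

V is a rectangular box, so dV = dx dy dz with 0 ≤ x ≤ 2, 0 ≤ y ≤ 4, 0 ≤ z ≤ 3.

Integrate (x^2 + y^2 + z^2) over V as an iterated integral:

    ∭_V (∇·F) dV = ∫_0^{2} ∫_0^{4} ∫_0^{3} (x^2 + y^2 + z^2) dz dy dx.

Inner (z from 0 to 3): 3x^2 + 3y^2 + 9.
Middle (y from 0 to 4): 12x^2 + 100.
Outer (x from 0 to 2): 232.

Therefore ∯_{∂V} F · n dS = 232.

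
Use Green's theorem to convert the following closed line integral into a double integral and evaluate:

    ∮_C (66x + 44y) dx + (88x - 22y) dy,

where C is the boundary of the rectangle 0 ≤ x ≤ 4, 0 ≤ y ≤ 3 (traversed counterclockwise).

Green's theorem converts the closed line integral into a double integral over the enclosed region D:

    ∮_C P dx + Q dy = ∬_D (∂Q/∂x - ∂P/∂y) dA.

Here P = 66x + 44y, Q = 88x - 22y, so

    ∂Q/∂x = 88,    ∂P/∂y = 44,
    ∂Q/∂x - ∂P/∂y = 44.

D is the region 0 ≤ x ≤ 4, 0 ≤ y ≤ 3. Evaluating the double integral:

    ∬_D (44) dA = ∫_0^{4} ∫_0^{3} (44) dy dx.

Inner (y from 0 to 3): 132.
Outer (x from 0 to 4): 528.

Therefore ∮_C P dx + Q dy = 528.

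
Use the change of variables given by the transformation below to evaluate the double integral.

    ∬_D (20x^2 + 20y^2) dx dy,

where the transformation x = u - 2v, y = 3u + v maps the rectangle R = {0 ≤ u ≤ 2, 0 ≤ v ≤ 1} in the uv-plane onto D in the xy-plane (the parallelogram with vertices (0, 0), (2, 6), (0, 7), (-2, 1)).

Compute the Jacobian determinant of (x, y) with respect to (u, v):

    ∂(x,y)/∂(u,v) = | 1  -2 | = (1)(1) - (-2)(3) = 7.
                   | 3  1 |

Its absolute value is |J| = 7 (the area scaling factor).

Substituting x = u - 2v, y = 3u + v into the integrand,

    20x^2 + 20y^2 → 200u^2 + 40u v + 100v^2,

so the integral becomes

    ∬_R (200u^2 + 40u v + 100v^2) · |J| du dv = ∫_0^2 ∫_0^1 (1400u^2 + 280u v + 700v^2) dv du.

Inner (v): 1400u^2 + 140u + 700/3.
Outer (u): 4480.

Therefore ∬_D (20x^2 + 20y^2) dx dy = 4480.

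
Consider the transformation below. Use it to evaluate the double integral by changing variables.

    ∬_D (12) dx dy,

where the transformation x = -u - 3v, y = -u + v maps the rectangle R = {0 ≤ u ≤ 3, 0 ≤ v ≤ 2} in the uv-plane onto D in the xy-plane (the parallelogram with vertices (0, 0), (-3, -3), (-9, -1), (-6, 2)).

Compute the Jacobian determinant of (x, y) with respect to (u, v):

    ∂(x,y)/∂(u,v) = | -1  -3 | = (-1)(1) - (-3)(-1) = -4.
                   | -1  1 |

Its absolute value is |J| = 4 (the area scaling factor).

Substituting x = -u - 3v, y = -u + v into the integrand,

    12 → 12,

so the integral becomes

    ∬_R (12) · |J| du dv = ∫_0^3 ∫_0^2 (48) dv du.

Inner (v): 96.
Outer (u): 288.

Therefore ∬_D (12) dx dy = 288.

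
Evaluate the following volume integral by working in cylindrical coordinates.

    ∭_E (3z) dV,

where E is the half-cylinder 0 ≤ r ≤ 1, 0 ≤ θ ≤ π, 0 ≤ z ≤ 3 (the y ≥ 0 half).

In cylindrical coordinates, x = r cos(θ), y = r sin(θ), z = z, and dV = r dr dθ dz.

The integrand becomes 3z, so

    ∭_E (3z) dV = ∫_{0}^{π} ∫_{0}^{1} ∫_{0}^{3} (3z) · r dz dr dθ.

Inner (z): 27r/2.
Middle (r from 0 to 1): 27/4.
Outer (θ): 27π/4.

Therefore the triple integral equals 27π/4.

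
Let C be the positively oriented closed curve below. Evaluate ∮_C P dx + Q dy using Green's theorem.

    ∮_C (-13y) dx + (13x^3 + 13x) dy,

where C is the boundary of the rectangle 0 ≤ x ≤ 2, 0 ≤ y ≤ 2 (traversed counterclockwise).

Green's theorem converts the closed line integral into a double integral over the enclosed region D:

    ∮_C P dx + Q dy = ∬_D (∂Q/∂x - ∂P/∂y) dA.

Here P = -13y, Q = 13x^3 + 13x, so

    ∂Q/∂x = 39x^2 + 13,    ∂P/∂y = -13,
    ∂Q/∂x - ∂P/∂y = 39x^2 + 26.

D is the region 0 ≤ x ≤ 2, 0 ≤ y ≤ 2. Evaluating the double integral:

    ∬_D (39x^2 + 26) dA = ∫_0^{2} ∫_0^{2} (39x^2 + 26) dy dx.

Inner (y from 0 to 2): 78x^2 + 52.
Outer (x from 0 to 2): 312.

Therefore ∮_C P dx + Q dy = 312.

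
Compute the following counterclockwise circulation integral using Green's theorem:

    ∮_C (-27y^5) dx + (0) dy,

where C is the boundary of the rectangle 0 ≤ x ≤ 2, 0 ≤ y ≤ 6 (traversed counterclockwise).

Green's theorem converts the closed line integral into a double integral over the enclosed region D:

    ∮_C P dx + Q dy = ∬_D (∂Q/∂x - ∂P/∂y) dA.

Here P = -27y^5, Q = 0, so

    ∂Q/∂x = 0,    ∂P/∂y = -135y^4,
    ∂Q/∂x - ∂P/∂y = 135y^4.

D is the region 0 ≤ x ≤ 2, 0 ≤ y ≤ 6. Evaluating the double integral:

    ∬_D (135y^4) dA = ∫_0^{2} ∫_0^{6} (135y^4) dy dx.

Inner (y from 0 to 6): 209952.
Outer (x from 0 to 2): 419904.

Therefore ∮_C P dx + Q dy = 419904.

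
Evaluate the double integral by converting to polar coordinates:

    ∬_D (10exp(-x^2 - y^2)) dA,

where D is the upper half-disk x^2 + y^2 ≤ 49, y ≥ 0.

The region D is 0 ≤ r ≤ 7, 0 ≤ θ ≤ π in polar coordinates, where x = r cos(θ), y = r sin(θ), and dA = r dr dθ.

Under the substitution, the integrand becomes 10exp(-r^2), so

    ∬_D (10exp(-x^2 - y^2)) dA = ∫_{0}^{π} ∫_{0}^{7} (10exp(-r^2)) · r dr dθ.

Inner integral (in r): ∫_{0}^{7} (10exp(-r^2)) · r dr = 5 - 5exp(-49).

Outer integral (in θ): ∫_{0}^{π} (5 - 5exp(-49)) dθ = -5π exp(-49) + 5π.

Therefore ∬_D (10exp(-x^2 - y^2)) dA = -5π exp(-49) + 5π.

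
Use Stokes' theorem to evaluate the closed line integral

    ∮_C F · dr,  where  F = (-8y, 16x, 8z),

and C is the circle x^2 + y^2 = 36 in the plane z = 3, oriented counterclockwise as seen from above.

Let S be the flat disk x^2 + y^2 ≤ 36 in the plane z = 3, with upward unit normal n̂ = ẑ. By Stokes' theorem,

    ∮_C F · dr = ∬_S (∇ × F) · n̂ dS = ∬_D (curl F)_z dA,

where D is the disk x^2 + y^2 ≤ 36.

Compute the curl of F = (-8y, 16x, 8z):
    (∇ × F)_x = ∂F_z/∂y - ∂F_y/∂z = 0,
    (∇ × F)_y = ∂F_x/∂z - ∂F_z/∂x = 0,
    (∇ × F)_z = ∂F_y/∂x - ∂F_x/∂y = 24.

On z = 3, (curl F)_z = 24.

Convert to polar (x = r cos θ, y = r sin θ, dA = r dr dθ); the integrand becomes 24, so

    ∬_D (curl F)_z dA = ∫_0^{2π} ∫_0^{6} (24) · r dr dθ.

Inner (r from 0 to 6): 432.
Outer (θ from 0 to 2π): 864π.

Therefore ∮_C F · dr = 864π.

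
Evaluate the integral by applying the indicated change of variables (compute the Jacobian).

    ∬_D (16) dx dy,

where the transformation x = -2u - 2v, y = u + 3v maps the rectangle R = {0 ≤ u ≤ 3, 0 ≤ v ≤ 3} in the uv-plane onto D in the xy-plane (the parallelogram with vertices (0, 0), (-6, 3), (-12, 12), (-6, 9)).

Compute the Jacobian determinant of (x, y) with respect to (u, v):

    ∂(x,y)/∂(u,v) = | -2  -2 | = (-2)(3) - (-2)(1) = -4.
                   | 1  3 |

Its absolute value is |J| = 4 (the area scaling factor).

Substituting x = -2u - 2v, y = u + 3v into the integrand,

    16 → 16,

so the integral becomes

    ∬_R (16) · |J| du dv = ∫_0^3 ∫_0^3 (64) dv du.

Inner (v): 192.
Outer (u): 576.

Therefore ∬_D (16) dx dy = 576.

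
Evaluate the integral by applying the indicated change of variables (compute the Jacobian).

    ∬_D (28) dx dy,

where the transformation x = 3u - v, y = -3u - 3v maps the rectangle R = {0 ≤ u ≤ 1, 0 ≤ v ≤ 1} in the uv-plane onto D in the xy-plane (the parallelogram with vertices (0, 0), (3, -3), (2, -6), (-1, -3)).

Compute the Jacobian determinant of (x, y) with respect to (u, v):

    ∂(x,y)/∂(u,v) = | 3  -1 | = (3)(-3) - (-1)(-3) = -12.
                   | -3  -3 |

Its absolute value is |J| = 12 (the area scaling factor).

Substituting x = 3u - v, y = -3u - 3v into the integrand,

    28 → 28,

so the integral becomes

    ∬_R (28) · |J| du dv = ∫_0^1 ∫_0^1 (336) dv du.

Inner (v): 336.
Outer (u): 336.

Therefore ∬_D (28) dx dy = 336.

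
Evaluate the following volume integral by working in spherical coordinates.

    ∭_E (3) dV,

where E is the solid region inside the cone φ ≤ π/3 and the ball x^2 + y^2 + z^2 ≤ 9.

In spherical coordinates, x = ρ sin(φ) cos(θ), y = ρ sin(φ) sin(θ), z = ρ cos(φ), and dV = ρ^2 sin(φ) dρ dφ dθ.

The integrand becomes 3, so

    ∭_E (3) dV = ∫_{0}^{2π} ∫_{0}^{π/3} ∫_{0}^{3} (3) · ρ^2 sin(φ) dρ dφ dθ.

Inner (ρ): 27sin(φ).
Middle (φ): 27/2.
Outer (θ): 27π.

Therefore the triple integral equals 27π.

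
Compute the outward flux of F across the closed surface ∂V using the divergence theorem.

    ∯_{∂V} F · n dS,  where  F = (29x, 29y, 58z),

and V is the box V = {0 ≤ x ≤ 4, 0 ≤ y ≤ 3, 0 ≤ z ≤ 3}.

By the divergence theorem,

    ∯_{∂V} F · n dS = ∭_V (∇ · F) dV.

Compute the divergence:
    ∇ · F = ∂F_x/∂x + ∂F_y/∂y + ∂F_z/∂z = 29 + 29 + 58 = 116.

V is a rectangular box, so dV = dx dy dz with 0 ≤ x ≤ 4, 0 ≤ y ≤ 3, 0 ≤ z ≤ 3.

Integrate (116) over V as an iterated integral:

    ∭_V (∇·F) dV = ∫_0^{4} ∫_0^{3} ∫_0^{3} (116) dz dy dx.

Inner (z from 0 to 3): 348.
Middle (y from 0 to 3): 1044.
Outer (x from 0 to 4): 4176.

Therefore ∯_{∂V} F · n dS = 4176.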